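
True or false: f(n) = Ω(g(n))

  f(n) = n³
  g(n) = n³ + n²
True

f(n) = n³ and g(n) = n³ + n² are both O(n³).
Big-Ω permits equal growth rates (f ≥ c·g for some c > 0), so f(n) = Ω(g(n)) is true.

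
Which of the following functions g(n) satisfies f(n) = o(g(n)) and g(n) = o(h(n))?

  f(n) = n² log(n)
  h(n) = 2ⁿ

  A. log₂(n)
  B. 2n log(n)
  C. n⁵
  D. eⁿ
C

We need g(n) with n² log(n) = o(g(n)) and g(n) = o(2ⁿ), i.e. O(n² log n) ≺ g ≺ O(2ⁿ).
Check each option:
  A. log₂(n) — O(log n) does not grow strictly faster than f(n)
  B. 2n log(n) — O(n log n) does not grow strictly faster than f(n)
  C. n⁵ — O(n⁵) is strictly between O(n² log n) and O(2ⁿ) ✓
  D. eⁿ — O(eⁿ) does not grow strictly slower than h(n)

Only option C (n⁵) lies strictly between.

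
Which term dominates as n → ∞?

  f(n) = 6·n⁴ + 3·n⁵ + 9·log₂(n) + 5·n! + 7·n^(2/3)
5·n!

Looking at each term:
  - 6·n⁴ is O(n⁴)
  - 3·n⁵ is O(n⁵)
  - 9·log₂(n) is O(log n)
  - 5·n! is O(n!)
  - 7·n^(2/3) is O(n^(2/3))

The term 5·n! (O(n!)) grows fastest and dominates all others.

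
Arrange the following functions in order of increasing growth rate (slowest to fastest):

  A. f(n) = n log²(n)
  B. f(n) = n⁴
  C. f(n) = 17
C < A < B

Comparing growth rates:
C = 17 is O(1)
A = n log²(n) is O(n log² n)
B = n⁴ is O(n⁴)

Therefore, the order from slowest to fastest is: C < A < B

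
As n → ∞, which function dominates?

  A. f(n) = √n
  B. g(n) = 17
A

f(n) = √n is O(√n), while g(n) = 17 is O(1).
Since O(√n) grows faster than O(1), f(n) dominates.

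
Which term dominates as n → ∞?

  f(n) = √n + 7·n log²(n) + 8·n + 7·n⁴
7·n⁴

Looking at each term:
  - √n is O(√n)
  - 7·n log²(n) is O(n log² n)
  - 8·n is O(n)
  - 7·n⁴ is O(n⁴)

The term 7·n⁴ (O(n⁴)) grows fastest and dominates all others.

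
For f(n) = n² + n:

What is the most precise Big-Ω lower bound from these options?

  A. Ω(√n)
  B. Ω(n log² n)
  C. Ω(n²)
C

f(n) = n² + n is Ω(n²).
All listed options are valid Big-Ω bounds (lower bounds),
but Ω(n²) is the tightest (largest valid bound).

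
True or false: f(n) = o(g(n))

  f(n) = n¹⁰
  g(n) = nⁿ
True

f(n) = n¹⁰ is O(n¹⁰), and g(n) = nⁿ is O(nⁿ).
Since O(n¹⁰) grows strictly slower than O(nⁿ), f(n) = o(g(n)) is true.
This means lim(n→∞) f(n)/g(n) = 0.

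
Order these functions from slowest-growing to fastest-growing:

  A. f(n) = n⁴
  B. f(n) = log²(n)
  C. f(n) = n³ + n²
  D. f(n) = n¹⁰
B < C < A < D

Comparing growth rates:
B = log²(n) is O(log² n)
C = n³ + n² is O(n³)
A = n⁴ is O(n⁴)
D = n¹⁰ is O(n¹⁰)

Therefore, the order from slowest to fastest is: B < C < A < D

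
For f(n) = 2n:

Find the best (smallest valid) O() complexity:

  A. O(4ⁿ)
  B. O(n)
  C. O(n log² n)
B

f(n) = 2n is O(n).
All listed options are valid Big-O bounds (upper bounds),
but O(n) is the tightest (smallest valid bound).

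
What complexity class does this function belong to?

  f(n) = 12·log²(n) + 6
O(log² n)

The dominant term in 12·log²(n) + 6 is 12·log²(n), which is Θ(log² n).
Lower-order terms (6) are asymptotically negligible.
Constants are absorbed, so the tightest bound is O(log² n).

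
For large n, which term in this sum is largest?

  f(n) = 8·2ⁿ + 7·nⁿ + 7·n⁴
7·nⁿ

Looking at each term:
  - 8·2ⁿ is O(2ⁿ)
  - 7·nⁿ is O(nⁿ)
  - 7·n⁴ is O(n⁴)

The term 7·nⁿ (O(nⁿ)) grows fastest and dominates all others.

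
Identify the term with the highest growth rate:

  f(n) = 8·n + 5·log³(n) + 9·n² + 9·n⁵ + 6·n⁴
9·n⁵

Looking at each term:
  - 8·n is O(n)
  - 5·log³(n) is O(log³ n)
  - 9·n² is O(n²)
  - 9·n⁵ is O(n⁵)
  - 6·n⁴ is O(n⁴)

The term 9·n⁵ (O(n⁵)) grows fastest and dominates all others.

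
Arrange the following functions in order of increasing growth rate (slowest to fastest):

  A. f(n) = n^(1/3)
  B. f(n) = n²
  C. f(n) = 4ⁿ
A < B < C

Comparing growth rates:
A = n^(1/3) is O(n^(1/3))
B = n² is O(n²)
C = 4ⁿ is O(4ⁿ)

Therefore, the order from slowest to fastest is: A < B < C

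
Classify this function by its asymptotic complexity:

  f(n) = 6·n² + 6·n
O(n²)

The dominant term in 6·n² + 6·n is 6·n², which is Θ(n²).
Lower-order terms (6·n) are asymptotically negligible.
Constants are absorbed, so the tightest bound is O(n²).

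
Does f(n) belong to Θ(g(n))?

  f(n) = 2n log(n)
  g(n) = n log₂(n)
True

f(n) = 2n log(n) and g(n) = n log₂(n) are both O(n log n).
Since they have the same asymptotic growth rate, f(n) = Θ(g(n)) is true.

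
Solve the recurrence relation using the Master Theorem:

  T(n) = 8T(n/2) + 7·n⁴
Θ(n⁴)

Master Theorem: a = 8, b = 2, f(n) = 7·n⁴.
Compute the critical exponent d = log₂(8) = 3.
Compare f(n) = Θ(n⁴) against n^d:
  k = 4 > d = 3, so f(n) = Ω(n^(d+ε)) — Case 3.
  Regularity: a·(n/b)^4/n^4 = a/b^4 = 8/16 < 1 ✓.
  The top-level work dominates: T(n) = Θ(f(n)) = Θ(n⁴).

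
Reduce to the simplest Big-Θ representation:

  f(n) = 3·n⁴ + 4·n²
Θ(n⁴)

Order the terms by growth rate: 4·n² ≺ 3·n⁴.
The fastest-growing term 3·n⁴ dominates as n → ∞; dropping its constant factor gives Θ(n⁴).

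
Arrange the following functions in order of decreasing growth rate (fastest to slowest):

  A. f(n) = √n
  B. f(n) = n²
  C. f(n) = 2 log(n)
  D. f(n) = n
B > D > A > C

Comparing growth rates:
B = n² is O(n²)
D = n is O(n)
A = √n is O(√n)
C = 2 log(n) is O(log n)

Therefore, the order from fastest to slowest is: B > D > A > C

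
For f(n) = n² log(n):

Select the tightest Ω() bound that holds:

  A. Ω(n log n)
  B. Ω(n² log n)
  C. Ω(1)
B

f(n) = n² log(n) is Ω(n² log n).
All listed options are valid Big-Ω bounds (lower bounds),
but Ω(n² log n) is the tightest (largest valid bound).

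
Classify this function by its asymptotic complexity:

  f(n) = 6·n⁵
O(n⁵)

The dominant term in 6·n⁵ is 6·n⁵, which is Θ(n⁵).
Constants are absorbed, so the tightest bound is O(n⁵).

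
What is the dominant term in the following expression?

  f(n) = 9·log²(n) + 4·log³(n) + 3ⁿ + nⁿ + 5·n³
nⁿ

Looking at each term:
  - 9·log²(n) is O(log² n)
  - 4·log³(n) is O(log³ n)
  - 3ⁿ is O(3ⁿ)
  - nⁿ is O(nⁿ)
  - 5·n³ is O(n³)

The term nⁿ (O(nⁿ)) grows fastest and dominates all others.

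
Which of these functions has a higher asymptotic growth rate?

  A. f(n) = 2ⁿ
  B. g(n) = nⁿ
B

f(n) = 2ⁿ is O(2ⁿ), while g(n) = nⁿ is O(nⁿ).
Since O(nⁿ) grows faster than O(2ⁿ), g(n) dominates.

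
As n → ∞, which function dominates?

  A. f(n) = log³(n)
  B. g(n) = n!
B

f(n) = log³(n) is O(log³ n), while g(n) = n! is O(n!).
Since O(n!) grows faster than O(log³ n), g(n) dominates.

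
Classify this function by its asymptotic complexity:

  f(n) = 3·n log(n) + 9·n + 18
O(n log n)

The dominant term in 3·n log(n) + 9·n + 18 is 3·n log(n), which is Θ(n log n).
Lower-order terms (9·n, 18) are asymptotically negligible.
Constants are absorbed, so the tightest bound is O(n log n).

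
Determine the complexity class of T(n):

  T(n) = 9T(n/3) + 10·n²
Θ(n² log n)

Master Theorem: a = 9, b = 3, f(n) = 10·n².
Compute the critical exponent d = log₃(9) = 2.
Compare f(n) = Θ(n²) against n^d:
  k = 2 = d, so f(n) = Θ(n^d) — Case 2.
  Work is balanced across levels: T(n) = Θ(n^d log n) = Θ(n² log n).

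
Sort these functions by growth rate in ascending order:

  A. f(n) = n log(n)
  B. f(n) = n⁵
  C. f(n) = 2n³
A < C < B

Comparing growth rates:
A = n log(n) is O(n log n)
C = 2n³ is O(n³)
B = n⁵ is O(n⁵)

Therefore, the order from slowest to fastest is: A < C < B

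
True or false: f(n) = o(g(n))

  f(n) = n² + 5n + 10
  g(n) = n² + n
False

f(n) = n² + 5n + 10 is O(n²), and g(n) = n² + n is O(n²).
Since they have the same growth rate, f(n) = o(g(n)) is false.
(f = o(g) requires f to grow strictly slower, not equal.)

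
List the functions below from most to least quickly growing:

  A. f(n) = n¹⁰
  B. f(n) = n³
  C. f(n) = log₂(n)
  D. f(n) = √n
A > B > D > C

Comparing growth rates:
A = n¹⁰ is O(n¹⁰)
B = n³ is O(n³)
D = √n is O(√n)
C = log₂(n) is O(log n)

Therefore, the order from fastest to slowest is: A > B > D > C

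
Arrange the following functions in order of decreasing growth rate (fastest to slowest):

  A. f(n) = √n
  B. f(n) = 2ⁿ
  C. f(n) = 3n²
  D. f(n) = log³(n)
B > C > A > D

Comparing growth rates:
B = 2ⁿ is O(2ⁿ)
C = 3n² is O(n²)
A = √n is O(√n)
D = log³(n) is O(log³ n)

Therefore, the order from fastest to slowest is: B > C > A > D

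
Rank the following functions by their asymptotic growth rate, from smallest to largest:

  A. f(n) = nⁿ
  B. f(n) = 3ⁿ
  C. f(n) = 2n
C < B < A

Comparing growth rates:
C = 2n is O(n)
B = 3ⁿ is O(3ⁿ)
A = nⁿ is O(nⁿ)

Therefore, the order from slowest to fastest is: C < B < A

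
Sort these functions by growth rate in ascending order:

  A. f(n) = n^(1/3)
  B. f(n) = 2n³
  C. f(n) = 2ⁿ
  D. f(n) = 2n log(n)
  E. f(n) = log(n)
E < A < D < B < C

Comparing growth rates:
E = log(n) is O(log n)
A = n^(1/3) is O(n^(1/3))
D = 2n log(n) is O(n log n)
B = 2n³ is O(n³)
C = 2ⁿ is O(2ⁿ)

Therefore, the order from slowest to fastest is: E < A < D < B < C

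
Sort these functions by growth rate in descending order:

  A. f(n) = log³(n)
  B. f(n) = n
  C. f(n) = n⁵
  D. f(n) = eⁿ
D > C > B > A

Comparing growth rates:
D = eⁿ is O(eⁿ)
C = n⁵ is O(n⁵)
B = n is O(n)
A = log³(n) is O(log³ n)

Therefore, the order from fastest to slowest is: D > C > B > A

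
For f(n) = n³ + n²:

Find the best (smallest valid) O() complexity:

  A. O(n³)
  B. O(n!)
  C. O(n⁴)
A

f(n) = n³ + n² is O(n³).
All listed options are valid Big-O bounds (upper bounds),
but O(n³) is the tightest (smallest valid bound).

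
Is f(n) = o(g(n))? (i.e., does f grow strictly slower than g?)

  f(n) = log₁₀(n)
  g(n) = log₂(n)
False

f(n) = log₁₀(n) is O(log n), and g(n) = log₂(n) is O(log n).
Since they have the same growth rate, f(n) = o(g(n)) is false.
(f = o(g) requires f to grow strictly slower, not equal.)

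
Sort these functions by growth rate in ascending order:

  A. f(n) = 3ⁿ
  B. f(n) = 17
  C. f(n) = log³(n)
B < C < A

Comparing growth rates:
B = 17 is O(1)
C = log³(n) is O(log³ n)
A = 3ⁿ is O(3ⁿ)

Therefore, the order from slowest to fastest is: B < C < A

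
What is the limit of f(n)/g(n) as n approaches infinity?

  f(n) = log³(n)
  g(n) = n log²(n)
0

Since log³(n) (O(log³ n)) grows slower than n log²(n) (O(n log² n)),
the ratio f(n)/g(n) → 0 as n → ∞.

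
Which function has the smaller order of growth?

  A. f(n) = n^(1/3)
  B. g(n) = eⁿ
A

f(n) = n^(1/3) is O(n^(1/3)), while g(n) = eⁿ is O(eⁿ).
Since O(n^(1/3)) grows slower than O(eⁿ), f(n) is dominated.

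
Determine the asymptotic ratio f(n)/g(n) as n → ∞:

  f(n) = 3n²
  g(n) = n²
3

Since 3n² and n² have the same growth rate (O(n²)),
the ratio converges to a constant: 3.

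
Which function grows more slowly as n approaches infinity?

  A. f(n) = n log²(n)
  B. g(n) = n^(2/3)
B

f(n) = n log²(n) is O(n log² n), while g(n) = n^(2/3) is O(n^(2/3)).
Since O(n^(2/3)) grows slower than O(n log² n), g(n) is dominated.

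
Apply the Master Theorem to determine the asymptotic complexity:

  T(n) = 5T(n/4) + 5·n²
Θ(n²)

Master Theorem: a = 5, b = 4, f(n) = 5·n².
Compute the critical exponent d = log₄(5) = 1.161.
Compare f(n) = Θ(n²) against n^d:
  k = 2 > d = 1.161, so f(n) = Ω(n^(d+ε)) — Case 3.
  Regularity: a·(n/b)^2/n^2 = a/b^2 = 5/16 < 1 ✓.
  The top-level work dominates: T(n) = Θ(f(n)) = Θ(n²).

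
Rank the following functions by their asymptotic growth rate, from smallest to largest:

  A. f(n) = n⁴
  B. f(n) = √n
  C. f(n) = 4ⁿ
B < A < C

Comparing growth rates:
B = √n is O(√n)
A = n⁴ is O(n⁴)
C = 4ⁿ is O(4ⁿ)

Therefore, the order from slowest to fastest is: B < A < C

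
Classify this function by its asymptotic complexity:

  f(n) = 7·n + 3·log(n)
O(n)

The dominant term in 7·n + 3·log(n) is 7·n, which is Θ(n).
Lower-order terms (3·log(n)) are asymptotically negligible.
Constants are absorbed, so the tightest bound is O(n).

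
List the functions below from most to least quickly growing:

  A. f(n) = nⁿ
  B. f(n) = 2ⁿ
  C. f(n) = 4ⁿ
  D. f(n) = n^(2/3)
A > C > B > D

Comparing growth rates:
A = nⁿ is O(nⁿ)
C = 4ⁿ is O(4ⁿ)
B = 2ⁿ is O(2ⁿ)
D = n^(2/3) is O(n^(2/3))

Therefore, the order from fastest to slowest is: A > C > B > D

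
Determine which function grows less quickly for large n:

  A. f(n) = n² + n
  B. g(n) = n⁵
A

f(n) = n² + n is O(n²), while g(n) = n⁵ is O(n⁵).
Since O(n²) grows slower than O(n⁵), f(n) is dominated.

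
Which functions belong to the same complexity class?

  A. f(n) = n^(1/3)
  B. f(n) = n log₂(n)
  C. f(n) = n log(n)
B and C

Examining each function:
  A. n^(1/3) is O(n^(1/3))
  B. n log₂(n) is O(n log n)
  C. n log(n) is O(n log n)

Functions B and C both have the same complexity class.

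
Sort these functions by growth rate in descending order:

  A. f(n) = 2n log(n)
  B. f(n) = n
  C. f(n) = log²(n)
A > B > C

Comparing growth rates:
A = 2n log(n) is O(n log n)
B = n is O(n)
C = log²(n) is O(log² n)

Therefore, the order from fastest to slowest is: A > B > C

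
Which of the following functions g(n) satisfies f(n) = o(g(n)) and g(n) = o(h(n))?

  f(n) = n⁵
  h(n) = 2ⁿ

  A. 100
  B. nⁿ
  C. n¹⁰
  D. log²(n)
C

We need g(n) with n⁵ = o(g(n)) and g(n) = o(2ⁿ), i.e. O(n⁵) ≺ g ≺ O(2ⁿ).
Check each option:
  A. 100 — O(1) does not grow strictly faster than f(n)
  B. nⁿ — O(nⁿ) does not grow strictly slower than h(n)
  C. n¹⁰ — O(n¹⁰) is strictly between O(n⁵) and O(2ⁿ) ✓
  D. log²(n) — O(log² n) does not grow strictly faster than f(n)

Only option C (n¹⁰) lies strictly between.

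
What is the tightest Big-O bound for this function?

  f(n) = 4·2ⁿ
O(2ⁿ)

The dominant term in 4·2ⁿ is 4·2ⁿ, which is Θ(2ⁿ).
Constants are absorbed, so the tightest bound is O(2ⁿ).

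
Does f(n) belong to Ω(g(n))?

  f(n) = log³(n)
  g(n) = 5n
False

f(n) = log³(n) is O(log³ n), and g(n) = 5n is O(n).
Since O(log³ n) grows slower than O(n), f(n) = Ω(g(n)) is false.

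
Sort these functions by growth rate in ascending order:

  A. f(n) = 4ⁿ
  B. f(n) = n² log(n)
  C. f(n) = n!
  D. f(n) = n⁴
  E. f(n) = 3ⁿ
B < D < E < A < C

Comparing growth rates:
B = n² log(n) is O(n² log n)
D = n⁴ is O(n⁴)
E = 3ⁿ is O(3ⁿ)
A = 4ⁿ is O(4ⁿ)
C = n! is O(n!)

Therefore, the order from slowest to fastest is: B < D < E < A < C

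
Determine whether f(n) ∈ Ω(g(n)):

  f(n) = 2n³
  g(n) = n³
True

f(n) = 2n³ and g(n) = n³ are both O(n³).
Big-Ω permits equal growth rates (f ≥ c·g for some c > 0), so f(n) = Ω(g(n)) is true.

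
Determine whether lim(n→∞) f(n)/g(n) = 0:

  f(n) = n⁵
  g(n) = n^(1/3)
False

f(n) = n⁵ is O(n⁵), and g(n) = n^(1/3) is O(n^(1/3)).
Since O(n⁵) grows faster than or equal to O(n^(1/3)), f(n) = o(g(n)) is false.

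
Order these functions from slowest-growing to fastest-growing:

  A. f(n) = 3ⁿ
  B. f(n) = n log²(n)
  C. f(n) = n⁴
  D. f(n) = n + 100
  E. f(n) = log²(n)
E < D < B < C < A

Comparing growth rates:
E = log²(n) is O(log² n)
D = n + 100 is O(n)
B = n log²(n) is O(n log² n)
C = n⁴ is O(n⁴)
A = 3ⁿ is O(3ⁿ)

Therefore, the order from slowest to fastest is: E < D < B < C < A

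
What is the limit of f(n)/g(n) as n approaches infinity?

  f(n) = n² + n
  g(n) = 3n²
1/3

Since n² + n and 3n² have the same growth rate (O(n²)),
the ratio converges to a constant: 1/3.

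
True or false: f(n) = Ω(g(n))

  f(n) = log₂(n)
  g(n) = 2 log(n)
True

f(n) = log₂(n) and g(n) = 2 log(n) are both O(log n).
Big-Ω permits equal growth rates (f ≥ c·g for some c > 0), so f(n) = Ω(g(n)) is true.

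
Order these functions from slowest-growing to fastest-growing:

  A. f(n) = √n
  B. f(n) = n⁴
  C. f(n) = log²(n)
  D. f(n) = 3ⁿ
C < A < B < D

Comparing growth rates:
C = log²(n) is O(log² n)
A = √n is O(√n)
B = n⁴ is O(n⁴)
D = 3ⁿ is O(3ⁿ)

Therefore, the order from slowest to fastest is: C < A < B < D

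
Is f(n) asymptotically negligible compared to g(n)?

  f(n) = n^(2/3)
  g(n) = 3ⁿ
True

f(n) = n^(2/3) is O(n^(2/3)), and g(n) = 3ⁿ is O(3ⁿ).
Since O(n^(2/3)) grows strictly slower than O(3ⁿ), f(n) = o(g(n)) is true.
This means lim(n→∞) f(n)/g(n) = 0.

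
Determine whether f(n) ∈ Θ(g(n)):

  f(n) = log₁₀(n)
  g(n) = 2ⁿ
False

f(n) = log₁₀(n) is O(log n), and g(n) = 2ⁿ is O(2ⁿ).
Since they have different growth rates, f(n) = Θ(g(n)) is false.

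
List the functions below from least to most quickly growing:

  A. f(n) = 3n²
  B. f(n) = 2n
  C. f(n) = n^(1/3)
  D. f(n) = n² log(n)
C < B < A < D

Comparing growth rates:
C = n^(1/3) is O(n^(1/3))
B = 2n is O(n)
A = 3n² is O(n²)
D = n² log(n) is O(n² log n)

Therefore, the order from slowest to fastest is: C < B < A < D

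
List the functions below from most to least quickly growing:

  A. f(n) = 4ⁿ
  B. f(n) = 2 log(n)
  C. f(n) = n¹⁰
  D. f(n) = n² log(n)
A > C > D > B

Comparing growth rates:
A = 4ⁿ is O(4ⁿ)
C = n¹⁰ is O(n¹⁰)
D = n² log(n) is O(n² log n)
B = 2 log(n) is O(log n)

Therefore, the order from fastest to slowest is: A > C > D > B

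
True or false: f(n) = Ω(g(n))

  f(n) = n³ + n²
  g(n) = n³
True

f(n) = n³ + n² and g(n) = n³ are both O(n³).
Big-Ω permits equal growth rates (f ≥ c·g for some c > 0), so f(n) = Ω(g(n)) is true.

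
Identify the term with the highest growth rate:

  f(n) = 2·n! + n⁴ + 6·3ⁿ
2·n!

Looking at each term:
  - 2·n! is O(n!)
  - n⁴ is O(n⁴)
  - 6·3ⁿ is O(3ⁿ)

The term 2·n! (O(n!)) grows fastest and dominates all others.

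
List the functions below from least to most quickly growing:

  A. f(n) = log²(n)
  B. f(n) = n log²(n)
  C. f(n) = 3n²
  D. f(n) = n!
A < B < C < D

Comparing growth rates:
A = log²(n) is O(log² n)
B = n log²(n) is O(n log² n)
C = 3n² is O(n²)
D = n! is O(n!)

Therefore, the order from slowest to fastest is: A < B < C < D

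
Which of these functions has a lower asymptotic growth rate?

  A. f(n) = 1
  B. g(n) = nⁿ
A

f(n) = 1 is O(1), while g(n) = nⁿ is O(nⁿ).
Since O(1) grows slower than O(nⁿ), f(n) is dominated.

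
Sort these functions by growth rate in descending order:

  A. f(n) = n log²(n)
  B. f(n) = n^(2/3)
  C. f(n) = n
A > C > B

Comparing growth rates:
A = n log²(n) is O(n log² n)
C = n is O(n)
B = n^(2/3) is O(n^(2/3))

Therefore, the order from fastest to slowest is: A > C > B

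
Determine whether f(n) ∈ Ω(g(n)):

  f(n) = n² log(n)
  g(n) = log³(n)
True

f(n) = n² log(n) is O(n² log n), and g(n) = log³(n) is O(log³ n).
Since O(n² log n) grows at least as fast as O(log³ n), f(n) = Ω(g(n)) is true.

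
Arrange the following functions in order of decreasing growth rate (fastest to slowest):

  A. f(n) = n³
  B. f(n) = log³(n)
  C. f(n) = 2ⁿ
C > A > B

Comparing growth rates:
C = 2ⁿ is O(2ⁿ)
A = n³ is O(n³)
B = log³(n) is O(log³ n)

Therefore, the order from fastest to slowest is: C > A > B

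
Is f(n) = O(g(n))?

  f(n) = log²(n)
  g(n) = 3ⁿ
True

f(n) = log²(n) is O(log² n), and g(n) = 3ⁿ is O(3ⁿ).
Since O(log² n) ⊆ O(3ⁿ) (f grows no faster than g), f(n) = O(g(n)) is true.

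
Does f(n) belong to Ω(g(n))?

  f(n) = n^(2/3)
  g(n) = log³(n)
True

f(n) = n^(2/3) is O(n^(2/3)), and g(n) = log³(n) is O(log³ n).
Since O(n^(2/3)) grows at least as fast as O(log³ n), f(n) = Ω(g(n)) is true.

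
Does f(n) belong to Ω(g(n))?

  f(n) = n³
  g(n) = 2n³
True

f(n) = n³ and g(n) = 2n³ are both O(n³).
Big-Ω permits equal growth rates (f ≥ c·g for some c > 0), so f(n) = Ω(g(n)) is true.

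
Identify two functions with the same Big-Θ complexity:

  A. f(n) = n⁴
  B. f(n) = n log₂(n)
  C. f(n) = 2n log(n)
B and C

Examining each function:
  A. n⁴ is O(n⁴)
  B. n log₂(n) is O(n log n)
  C. 2n log(n) is O(n log n)

Functions B and C both have the same complexity class.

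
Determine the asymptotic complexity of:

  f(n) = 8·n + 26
O(n)

The dominant term in 8·n + 26 is 8·n, which is Θ(n).
Lower-order terms (26) are asymptotically negligible.
Constants are absorbed, so the tightest bound is O(n).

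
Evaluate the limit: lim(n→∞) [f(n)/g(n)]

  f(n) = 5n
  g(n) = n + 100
5

Since 5n and n + 100 have the same growth rate (O(n)),
the ratio converges to a constant: 5.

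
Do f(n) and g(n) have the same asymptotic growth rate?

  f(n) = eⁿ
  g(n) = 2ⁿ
False

f(n) = eⁿ is O(eⁿ), and g(n) = 2ⁿ is O(2ⁿ).
Since they have different growth rates, f(n) = Θ(g(n)) is false.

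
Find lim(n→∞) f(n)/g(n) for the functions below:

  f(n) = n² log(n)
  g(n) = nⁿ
0

Since n² log(n) (O(n² log n)) grows slower than nⁿ (O(nⁿ)),
the ratio f(n)/g(n) → 0 as n → ∞.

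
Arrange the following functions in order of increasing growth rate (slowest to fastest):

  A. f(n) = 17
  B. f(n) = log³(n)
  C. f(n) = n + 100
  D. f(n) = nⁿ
A < B < C < D

Comparing growth rates:
A = 17 is O(1)
B = log³(n) is O(log³ n)
C = n + 100 is O(n)
D = nⁿ is O(nⁿ)

Therefore, the order from slowest to fastest is: A < B < C < D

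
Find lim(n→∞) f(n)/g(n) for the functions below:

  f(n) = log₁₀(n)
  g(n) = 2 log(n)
1/(2*log(10))

Since log₁₀(n) and 2 log(n) have the same growth rate (O(log n)),
the ratio converges to a constant: 1/(2*log(10)).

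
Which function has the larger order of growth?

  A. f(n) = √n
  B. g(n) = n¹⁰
B

f(n) = √n is O(√n), while g(n) = n¹⁰ is O(n¹⁰).
Since O(n¹⁰) grows faster than O(√n), g(n) dominates.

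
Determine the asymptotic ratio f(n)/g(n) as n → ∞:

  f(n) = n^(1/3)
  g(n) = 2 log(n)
∞

Since n^(1/3) (O(n^(1/3))) grows faster than 2 log(n) (O(log n)),
the ratio f(n)/g(n) → ∞ as n → ∞.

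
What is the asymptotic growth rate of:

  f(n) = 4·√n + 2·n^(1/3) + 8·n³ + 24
Θ(n³)

Order the terms by growth rate: 24 ≺ 2·n^(1/3) ≺ 4·√n ≺ 8·n³.
The fastest-growing term 8·n³ dominates as n → ∞; dropping its constant factor gives Θ(n³).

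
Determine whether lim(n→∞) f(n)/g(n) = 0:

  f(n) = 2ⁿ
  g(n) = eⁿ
True

f(n) = 2ⁿ is O(2ⁿ), and g(n) = eⁿ is O(eⁿ).
Since O(2ⁿ) grows strictly slower than O(eⁿ), f(n) = o(g(n)) is true.
This means lim(n→∞) f(n)/g(n) = 0.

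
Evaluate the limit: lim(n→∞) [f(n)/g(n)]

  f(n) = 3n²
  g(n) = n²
3

Since 3n² and n² have the same growth rate (O(n²)),
the ratio converges to a constant: 3.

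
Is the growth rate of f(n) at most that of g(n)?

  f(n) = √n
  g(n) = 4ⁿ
True

f(n) = √n is O(√n), and g(n) = 4ⁿ is O(4ⁿ).
Since O(√n) ⊆ O(4ⁿ) (f grows no faster than g), f(n) = O(g(n)) is true.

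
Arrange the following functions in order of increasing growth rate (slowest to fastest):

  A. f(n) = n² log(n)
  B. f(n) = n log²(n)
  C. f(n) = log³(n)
C < B < A

Comparing growth rates:
C = log³(n) is O(log³ n)
B = n log²(n) is O(n log² n)
A = n² log(n) is O(n² log n)

Therefore, the order from slowest to fastest is: C < B < A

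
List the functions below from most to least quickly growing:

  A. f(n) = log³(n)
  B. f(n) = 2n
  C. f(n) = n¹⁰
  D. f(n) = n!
D > C > B > A

Comparing growth rates:
D = n! is O(n!)
C = n¹⁰ is O(n¹⁰)
B = 2n is O(n)
A = log³(n) is O(log³ n)

Therefore, the order from fastest to slowest is: D > C > B > A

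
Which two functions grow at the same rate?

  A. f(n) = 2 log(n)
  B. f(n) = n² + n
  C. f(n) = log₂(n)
A and C

Examining each function:
  A. 2 log(n) is O(log n)
  B. n² + n is O(n²)
  C. log₂(n) is O(log n)

Functions A and C both have the same complexity class.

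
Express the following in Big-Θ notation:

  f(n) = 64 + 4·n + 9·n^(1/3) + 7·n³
Θ(n³)

Order the terms by growth rate: 64 ≺ 9·n^(1/3) ≺ 4·n ≺ 7·n³.
The fastest-growing term 7·n³ dominates as n → ∞; dropping its constant factor gives Θ(n³).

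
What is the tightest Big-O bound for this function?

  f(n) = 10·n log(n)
O(n log n)

The dominant term in 10·n log(n) is 10·n log(n), which is Θ(n log n).
Constants are absorbed, so the tightest bound is O(n log n).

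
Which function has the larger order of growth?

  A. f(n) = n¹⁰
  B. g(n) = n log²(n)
A

f(n) = n¹⁰ is O(n¹⁰), while g(n) = n log²(n) is O(n log² n).
Since O(n¹⁰) grows faster than O(n log² n), f(n) dominates.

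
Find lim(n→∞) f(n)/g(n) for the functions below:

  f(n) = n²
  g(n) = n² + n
1

Since n² and n² + n have the same growth rate (O(n²)),
the ratio converges to a constant: 1.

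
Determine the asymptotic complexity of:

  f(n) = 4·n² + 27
O(n²)

The dominant term in 4·n² + 27 is 4·n², which is Θ(n²).
Lower-order terms (27) are asymptotically negligible.
Constants are absorbed, so the tightest bound is O(n²).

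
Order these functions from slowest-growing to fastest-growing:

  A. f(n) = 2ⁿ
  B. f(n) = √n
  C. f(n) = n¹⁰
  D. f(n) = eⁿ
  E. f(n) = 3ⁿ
B < C < A < D < E

Comparing growth rates:
B = √n is O(√n)
C = n¹⁰ is O(n¹⁰)
A = 2ⁿ is O(2ⁿ)
D = eⁿ is O(eⁿ)
E = 3ⁿ is O(3ⁿ)

Therefore, the order from slowest to fastest is: B < C < A < D < E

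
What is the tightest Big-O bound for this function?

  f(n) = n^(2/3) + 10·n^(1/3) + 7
O(n^(2/3))

The dominant term in n^(2/3) + 10·n^(1/3) + 7 is n^(2/3), which is Θ(n^(2/3)).
Lower-order terms (10·n^(1/3), 7) are asymptotically negligible.
Constants are absorbed, so the tightest bound is O(n^(2/3)).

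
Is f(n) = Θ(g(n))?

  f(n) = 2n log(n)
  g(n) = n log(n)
True

f(n) = 2n log(n) and g(n) = n log(n) are both O(n log n).
Since they have the same asymptotic growth rate, f(n) = Θ(g(n)) is true.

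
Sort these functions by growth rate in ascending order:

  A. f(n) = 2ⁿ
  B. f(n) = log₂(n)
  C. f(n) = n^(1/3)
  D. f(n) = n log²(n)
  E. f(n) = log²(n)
B < E < C < D < A

Comparing growth rates:
B = log₂(n) is O(log n)
E = log²(n) is O(log² n)
C = n^(1/3) is O(n^(1/3))
D = n log²(n) is O(n log² n)
A = 2ⁿ is O(2ⁿ)

Therefore, the order from slowest to fastest is: B < E < C < D < A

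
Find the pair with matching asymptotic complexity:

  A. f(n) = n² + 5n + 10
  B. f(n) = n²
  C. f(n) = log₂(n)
A and B

Examining each function:
  A. n² + 5n + 10 is O(n²)
  B. n² is O(n²)
  C. log₂(n) is O(log n)

Functions A and B both have the same complexity class.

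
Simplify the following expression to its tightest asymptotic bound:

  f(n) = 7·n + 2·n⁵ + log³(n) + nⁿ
Θ(nⁿ)

Order the terms by growth rate: log³(n) ≺ 7·n ≺ 2·n⁵ ≺ nⁿ.
The fastest-growing term nⁿ dominates as n → ∞; dropping its constant factor gives Θ(nⁿ).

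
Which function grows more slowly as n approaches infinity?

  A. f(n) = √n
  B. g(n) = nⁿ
A

f(n) = √n is O(√n), while g(n) = nⁿ is O(nⁿ).
Since O(√n) grows slower than O(nⁿ), f(n) is dominated.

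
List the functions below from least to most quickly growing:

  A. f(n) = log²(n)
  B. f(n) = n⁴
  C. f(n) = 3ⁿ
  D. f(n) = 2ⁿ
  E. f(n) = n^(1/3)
A < E < B < D < C

Comparing growth rates:
A = log²(n) is O(log² n)
E = n^(1/3) is O(n^(1/3))
B = n⁴ is O(n⁴)
D = 2ⁿ is O(2ⁿ)
C = 3ⁿ is O(3ⁿ)

Therefore, the order from slowest to fastest is: A < E < B < D < C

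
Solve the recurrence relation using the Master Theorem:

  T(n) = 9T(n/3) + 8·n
Θ(n²)

Master Theorem: a = 9, b = 3, f(n) = 8·n.
Compute the critical exponent d = log₃(9) = 2.
Compare f(n) = Θ(n) against n^d:
  k = 1 < d = 2, so f(n) = O(n^(d-ε)) — Case 1.
  The recursion cost dominates: T(n) = Θ(n^d) = Θ(n²).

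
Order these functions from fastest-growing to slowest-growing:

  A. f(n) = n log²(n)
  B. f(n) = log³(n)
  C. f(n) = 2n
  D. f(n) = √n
A > C > D > B

Comparing growth rates:
A = n log²(n) is O(n log² n)
C = 2n is O(n)
D = √n is O(√n)
B = log³(n) is O(log³ n)

Therefore, the order from fastest to slowest is: A > C > D > B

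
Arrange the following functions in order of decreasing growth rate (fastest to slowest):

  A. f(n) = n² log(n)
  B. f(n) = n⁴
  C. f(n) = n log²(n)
B > A > C

Comparing growth rates:
B = n⁴ is O(n⁴)
A = n² log(n) is O(n² log n)
C = n log²(n) is O(n log² n)

Therefore, the order from fastest to slowest is: B > A > C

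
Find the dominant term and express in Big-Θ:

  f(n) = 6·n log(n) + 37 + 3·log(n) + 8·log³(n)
Θ(n log n)

Order the terms by growth rate: 37 ≺ 3·log(n) ≺ 8·log³(n) ≺ 6·n log(n).
The fastest-growing term 6·n log(n) dominates as n → ∞; dropping its constant factor gives Θ(n log n).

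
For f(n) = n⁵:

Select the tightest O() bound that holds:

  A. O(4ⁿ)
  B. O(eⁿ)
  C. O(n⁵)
C

f(n) = n⁵ is O(n⁵).
All listed options are valid Big-O bounds (upper bounds),
but O(n⁵) is the tightest (smallest valid bound).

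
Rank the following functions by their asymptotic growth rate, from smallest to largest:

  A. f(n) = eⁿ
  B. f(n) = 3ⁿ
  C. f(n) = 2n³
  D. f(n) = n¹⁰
C < D < A < B

Comparing growth rates:
C = 2n³ is O(n³)
D = n¹⁰ is O(n¹⁰)
A = eⁿ is O(eⁿ)
B = 3ⁿ is O(3ⁿ)

Therefore, the order from slowest to fastest is: C < D < A < B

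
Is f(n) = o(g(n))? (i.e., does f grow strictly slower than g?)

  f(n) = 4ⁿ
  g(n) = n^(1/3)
False

f(n) = 4ⁿ is O(4ⁿ), and g(n) = n^(1/3) is O(n^(1/3)).
Since O(4ⁿ) grows faster than or equal to O(n^(1/3)), f(n) = o(g(n)) is false.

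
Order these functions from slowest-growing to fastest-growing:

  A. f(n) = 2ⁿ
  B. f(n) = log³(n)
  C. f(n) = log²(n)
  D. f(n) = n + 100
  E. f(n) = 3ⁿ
C < B < D < A < E

Comparing growth rates:
C = log²(n) is O(log² n)
B = log³(n) is O(log³ n)
D = n + 100 is O(n)
A = 2ⁿ is O(2ⁿ)
E = 3ⁿ is O(3ⁿ)

Therefore, the order from slowest to fastest is: C < B < D < A < E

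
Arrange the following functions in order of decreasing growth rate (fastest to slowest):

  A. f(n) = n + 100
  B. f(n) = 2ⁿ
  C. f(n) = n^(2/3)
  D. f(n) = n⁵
B > D > A > C

Comparing growth rates:
B = 2ⁿ is O(2ⁿ)
D = n⁵ is O(n⁵)
A = n + 100 is O(n)
C = n^(2/3) is O(n^(2/3))

Therefore, the order from fastest to slowest is: B > D > A > C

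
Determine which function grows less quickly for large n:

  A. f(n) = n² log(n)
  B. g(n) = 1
B

f(n) = n² log(n) is O(n² log n), while g(n) = 1 is O(1).
Since O(1) grows slower than O(n² log n), g(n) is dominated.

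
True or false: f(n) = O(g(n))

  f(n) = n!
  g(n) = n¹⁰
False

f(n) = n! is O(n!), and g(n) = n¹⁰ is O(n¹⁰).
Since O(n!) grows faster than O(n¹⁰), f(n) = O(g(n)) is false.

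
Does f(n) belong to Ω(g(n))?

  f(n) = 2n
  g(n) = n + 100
True

f(n) = 2n and g(n) = n + 100 are both O(n).
Big-Ω permits equal growth rates (f ≥ c·g for some c > 0), so f(n) = Ω(g(n)) is true.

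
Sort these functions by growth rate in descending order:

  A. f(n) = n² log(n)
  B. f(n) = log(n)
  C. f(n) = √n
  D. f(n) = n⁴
D > A > C > B

Comparing growth rates:
D = n⁴ is O(n⁴)
A = n² log(n) is O(n² log n)
C = √n is O(√n)
B = log(n) is O(log n)

Therefore, the order from fastest to slowest is: D > A > C > B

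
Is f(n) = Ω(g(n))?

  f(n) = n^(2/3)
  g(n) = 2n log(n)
False

f(n) = n^(2/3) is O(n^(2/3)), and g(n) = 2n log(n) is O(n log n).
Since O(n^(2/3)) grows slower than O(n log n), f(n) = Ω(g(n)) is false.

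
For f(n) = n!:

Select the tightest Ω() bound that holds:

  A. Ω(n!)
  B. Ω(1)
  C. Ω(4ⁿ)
A

f(n) = n! is Ω(n!).
All listed options are valid Big-Ω bounds (lower bounds),
but Ω(n!) is the tightest (largest valid bound).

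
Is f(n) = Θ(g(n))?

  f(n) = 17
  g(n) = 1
True

f(n) = 17 and g(n) = 1 are both O(1).
Since they have the same asymptotic growth rate, f(n) = Θ(g(n)) is true.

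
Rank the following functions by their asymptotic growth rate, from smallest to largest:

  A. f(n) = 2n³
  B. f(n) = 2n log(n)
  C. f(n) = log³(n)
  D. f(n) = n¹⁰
C < B < A < D

Comparing growth rates:
C = log³(n) is O(log³ n)
B = 2n log(n) is O(n log n)
A = 2n³ is O(n³)
D = n¹⁰ is O(n¹⁰)

Therefore, the order from slowest to fastest is: C < B < A < D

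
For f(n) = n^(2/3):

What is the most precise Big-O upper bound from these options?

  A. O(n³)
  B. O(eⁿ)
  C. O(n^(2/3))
C

f(n) = n^(2/3) is O(n^(2/3)).
All listed options are valid Big-O bounds (upper bounds),
but O(n^(2/3)) is the tightest (smallest valid bound).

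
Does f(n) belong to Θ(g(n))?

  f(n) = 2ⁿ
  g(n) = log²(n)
False

f(n) = 2ⁿ is O(2ⁿ), and g(n) = log²(n) is O(log² n).
Since they have different growth rates, f(n) = Θ(g(n)) is false.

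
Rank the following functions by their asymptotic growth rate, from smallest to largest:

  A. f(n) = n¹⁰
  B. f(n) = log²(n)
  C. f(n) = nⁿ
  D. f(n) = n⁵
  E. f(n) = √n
B < E < D < A < C

Comparing growth rates:
B = log²(n) is O(log² n)
E = √n is O(√n)
D = n⁵ is O(n⁵)
A = n¹⁰ is O(n¹⁰)
C = nⁿ is O(nⁿ)

Therefore, the order from slowest to fastest is: B < E < D < A < C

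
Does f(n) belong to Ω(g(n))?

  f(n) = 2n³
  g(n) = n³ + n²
True

f(n) = 2n³ and g(n) = n³ + n² are both O(n³).
Big-Ω permits equal growth rates (f ≥ c·g for some c > 0), so f(n) = Ω(g(n)) is true.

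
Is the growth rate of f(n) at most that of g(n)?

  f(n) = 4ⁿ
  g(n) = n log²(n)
False

f(n) = 4ⁿ is O(4ⁿ), and g(n) = n log²(n) is O(n log² n).
Since O(4ⁿ) grows faster than O(n log² n), f(n) = O(g(n)) is false.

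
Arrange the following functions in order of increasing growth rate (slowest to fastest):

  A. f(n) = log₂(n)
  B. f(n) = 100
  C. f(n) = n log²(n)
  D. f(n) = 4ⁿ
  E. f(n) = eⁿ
B < A < C < E < D

Comparing growth rates:
B = 100 is O(1)
A = log₂(n) is O(log n)
C = n log²(n) is O(n log² n)
E = eⁿ is O(eⁿ)
D = 4ⁿ is O(4ⁿ)

Therefore, the order from slowest to fastest is: B < A < C < E < D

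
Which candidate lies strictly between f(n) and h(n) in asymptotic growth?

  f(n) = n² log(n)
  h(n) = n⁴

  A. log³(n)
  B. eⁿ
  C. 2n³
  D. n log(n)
C

We need g(n) with n² log(n) = o(g(n)) and g(n) = o(n⁴), i.e. O(n² log n) ≺ g ≺ O(n⁴).
Check each option:
  A. log³(n) — O(log³ n) does not grow strictly faster than f(n)
  B. eⁿ — O(eⁿ) does not grow strictly slower than h(n)
  C. 2n³ — O(n³) is strictly between O(n² log n) and O(n⁴) ✓
  D. n log(n) — O(n log n) does not grow strictly faster than f(n)

Only option C (2n³) lies strictly between.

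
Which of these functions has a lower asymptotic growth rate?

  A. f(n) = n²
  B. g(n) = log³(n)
B

f(n) = n² is O(n²), while g(n) = log³(n) is O(log³ n).
Since O(log³ n) grows slower than O(n²), g(n) is dominated.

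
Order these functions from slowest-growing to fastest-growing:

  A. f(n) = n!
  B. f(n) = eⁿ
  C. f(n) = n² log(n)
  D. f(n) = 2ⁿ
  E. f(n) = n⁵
C < E < D < B < A

Comparing growth rates:
C = n² log(n) is O(n² log n)
E = n⁵ is O(n⁵)
D = 2ⁿ is O(2ⁿ)
B = eⁿ is O(eⁿ)
A = n! is O(n!)

Therefore, the order from slowest to fastest is: C < E < D < B < A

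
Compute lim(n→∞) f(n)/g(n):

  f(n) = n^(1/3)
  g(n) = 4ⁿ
0

Since n^(1/3) (O(n^(1/3))) grows slower than 4ⁿ (O(4ⁿ)),
the ratio f(n)/g(n) → 0 as n → ∞.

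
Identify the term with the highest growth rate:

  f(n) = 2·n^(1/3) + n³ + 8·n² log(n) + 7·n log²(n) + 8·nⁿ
8·nⁿ

Looking at each term:
  - 2·n^(1/3) is O(n^(1/3))
  - n³ is O(n³)
  - 8·n² log(n) is O(n² log n)
  - 7·n log²(n) is O(n log² n)
  - 8·nⁿ is O(nⁿ)

The term 8·nⁿ (O(nⁿ)) grows fastest and dominates all others.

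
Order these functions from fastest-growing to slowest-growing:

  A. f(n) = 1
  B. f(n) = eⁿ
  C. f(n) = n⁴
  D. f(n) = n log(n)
B > C > D > A

Comparing growth rates:
B = eⁿ is O(eⁿ)
C = n⁴ is O(n⁴)
D = n log(n) is O(n log n)
A = 1 is O(1)

Therefore, the order from fastest to slowest is: B > C > D > A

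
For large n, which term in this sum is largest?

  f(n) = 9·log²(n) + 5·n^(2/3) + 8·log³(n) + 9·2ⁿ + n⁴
9·2ⁿ

Looking at each term:
  - 9·log²(n) is O(log² n)
  - 5·n^(2/3) is O(n^(2/3))
  - 8·log³(n) is O(log³ n)
  - 9·2ⁿ is O(2ⁿ)
  - n⁴ is O(n⁴)

The term 9·2ⁿ (O(2ⁿ)) grows fastest and dominates all others.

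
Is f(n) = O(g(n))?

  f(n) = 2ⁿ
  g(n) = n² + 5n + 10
False

f(n) = 2ⁿ is O(2ⁿ), and g(n) = n² + 5n + 10 is O(n²).
Since O(2ⁿ) grows faster than O(n²), f(n) = O(g(n)) is false.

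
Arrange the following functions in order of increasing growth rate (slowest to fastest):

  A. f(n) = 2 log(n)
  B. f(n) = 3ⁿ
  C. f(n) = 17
C < A < B

Comparing growth rates:
C = 17 is O(1)
A = 2 log(n) is O(log n)
B = 3ⁿ is O(3ⁿ)

Therefore, the order from slowest to fastest is: C < A < B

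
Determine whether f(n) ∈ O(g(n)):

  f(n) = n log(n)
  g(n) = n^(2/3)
False

f(n) = n log(n) is O(n log n), and g(n) = n^(2/3) is O(n^(2/3)).
Since O(n log n) grows faster than O(n^(2/3)), f(n) = O(g(n)) is false.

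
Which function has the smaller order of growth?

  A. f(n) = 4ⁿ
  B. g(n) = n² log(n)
B

f(n) = 4ⁿ is O(4ⁿ), while g(n) = n² log(n) is O(n² log n).
Since O(n² log n) grows slower than O(4ⁿ), g(n) is dominated.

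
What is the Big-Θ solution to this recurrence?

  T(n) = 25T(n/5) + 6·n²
Θ(n² log n)

Master Theorem: a = 25, b = 5, f(n) = 6·n².
Compute the critical exponent d = log₅(25) = 2.
Compare f(n) = Θ(n²) against n^d:
  k = 2 = d, so f(n) = Θ(n^d) — Case 2.
  Work is balanced across levels: T(n) = Θ(n^d log n) = Θ(n² log n).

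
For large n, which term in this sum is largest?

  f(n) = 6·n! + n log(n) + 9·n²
6·n!

Looking at each term:
  - 6·n! is O(n!)
  - n log(n) is O(n log n)
  - 9·n² is O(n²)

The term 6·n! (O(n!)) grows fastest and dominates all others.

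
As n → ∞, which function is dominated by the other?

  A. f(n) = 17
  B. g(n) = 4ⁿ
A

f(n) = 17 is O(1), while g(n) = 4ⁿ is O(4ⁿ).
Since O(1) grows slower than O(4ⁿ), f(n) is dominated.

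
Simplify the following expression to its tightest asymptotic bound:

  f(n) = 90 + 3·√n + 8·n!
Θ(n!)

Order the terms by growth rate: 90 ≺ 3·√n ≺ 8·n!.
The fastest-growing term 8·n! dominates as n → ∞; dropping its constant factor gives Θ(n!).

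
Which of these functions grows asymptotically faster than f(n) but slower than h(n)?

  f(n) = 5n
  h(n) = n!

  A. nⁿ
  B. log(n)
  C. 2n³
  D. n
C

We need g(n) with 5n = o(g(n)) and g(n) = o(n!), i.e. O(n) ≺ g ≺ O(n!).
Check each option:
  A. nⁿ — O(nⁿ) does not grow strictly slower than h(n)
  B. log(n) — O(log n) does not grow strictly faster than f(n)
  C. 2n³ — O(n³) is strictly between O(n) and O(n!) ✓
  D. n — O(n) does not grow strictly faster than f(n)

Only option C (2n³) lies strictly between.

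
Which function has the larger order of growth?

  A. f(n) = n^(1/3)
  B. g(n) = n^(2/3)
B

f(n) = n^(1/3) is O(n^(1/3)), while g(n) = n^(2/3) is O(n^(2/3)).
Since O(n^(2/3)) grows faster than O(n^(1/3)), g(n) dominates.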